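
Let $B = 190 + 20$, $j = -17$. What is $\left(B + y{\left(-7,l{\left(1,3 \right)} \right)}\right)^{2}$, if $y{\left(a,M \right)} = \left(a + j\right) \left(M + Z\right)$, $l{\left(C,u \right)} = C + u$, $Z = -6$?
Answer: $66564$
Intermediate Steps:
$y{\left(a,M \right)} = \left(-17 + a\right) \left(-6 + M\right)$ ($y{\left(a,M \right)} = \left(a - 17\right) \left(M - 6\right) = \left(-17 + a\right) \left(-6 + M\right)$)
$B = 210$
$\left(B + y{\left(-7,l{\left(1,3 \right)} \right)}\right)^{2} = \left(210 + \left(102 - 17 \left(1 + 3\right) - -42 + \left(1 + 3\right) \left(-7\right)\right)\right)^{2} = \left(210 + \left(102 - 68 + 42 + 4 \left(-7\right)\right)\right)^{2} = \left(210 + \left(102 - 68 + 42 - 28\right)\right)^{2} = \left(210 + 48\right)^{2} = 258^{2} = 66564$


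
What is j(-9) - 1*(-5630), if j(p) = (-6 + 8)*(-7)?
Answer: 5616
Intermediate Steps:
j(p) = -14 (j(p) = 2*(-7) = -14)
j(-9) - 1*(-5630) = -14 - 1*(-5630) = -14 + 5630 = 5616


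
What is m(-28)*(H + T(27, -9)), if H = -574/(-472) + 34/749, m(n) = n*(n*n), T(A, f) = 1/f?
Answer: -1434813296/56817 ≈ -25253.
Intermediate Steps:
m(n) = n**3 (m(n) = n*n**2 = n**3)
H = 222987/176764 (H = -574*(-1/472) + 34*(1/749) = 287/236 + 34/749 = 222987/176764 ≈ 1.2615)
m(-28)*(H + T(27, -9)) = (-28)**3*(222987/176764 + 1/(-9)) = -21952*(222987/176764 - 1/9) = -21952*1830119/1590876 = -1434813296/56817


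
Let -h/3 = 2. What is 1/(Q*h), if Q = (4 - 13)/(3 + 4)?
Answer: 7/54 ≈ 0.12963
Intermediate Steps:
h = -6 (h = -3*2 = -6)
Q = -9/7 ≈ -1.2857
1/(Q*h) = 1/(-9/7*(-6)) = 1/(54/7) = 7/54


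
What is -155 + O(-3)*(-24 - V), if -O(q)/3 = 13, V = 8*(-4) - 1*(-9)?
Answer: -116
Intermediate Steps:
V = -23 (V = -32 + 9 = -23)
O(q) = -39 (O(q) = -3*13 = -39)
-155 + O(-3)*(-24 - V) = -155 - 39*(-24 - 1*(-23)) = -155 - 39*(-24 + 23) = -155 - 39*(-1) = -155 + 39 = -116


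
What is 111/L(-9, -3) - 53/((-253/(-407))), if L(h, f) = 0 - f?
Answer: -1110/23 ≈ -48.261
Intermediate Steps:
L(h, f) = -f
111/L(-9, -3) - 53/((-253/(-407))) = 111/((-1*(-3))) - 53/((-253/(-407))) = 111/3 - 53/((-253*(-1/407))) = 111*(⅓) - 53/23/37 = 37 - 53*37/23 = 37 - 1961/23 = -1110/23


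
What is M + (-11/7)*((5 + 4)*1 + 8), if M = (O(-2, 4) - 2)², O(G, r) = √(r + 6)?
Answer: -89/7 - 4*√10 ≈ -25.363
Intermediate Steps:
O(G, r) = √(6 + r)
M = (-2 + √10)² (M = (√(6 + 4) - 2)² = (√10 - 2)² = (-2 + √10)² ≈ 1.3509)
M + (-11/7)*((5 + 4)*1 + 8) = (2 - √10)² + (-11/7)*((5 + 4)*1 + 8) = (2 - √10)² + (-11*⅐)*(9*1 + 8) = (2 - √10)² - 11*(9 + 8)/7 = (2 - √10)² - 11/7*17 = (2 - √10)² - 187/7 = -187/7 + (2 - √10)²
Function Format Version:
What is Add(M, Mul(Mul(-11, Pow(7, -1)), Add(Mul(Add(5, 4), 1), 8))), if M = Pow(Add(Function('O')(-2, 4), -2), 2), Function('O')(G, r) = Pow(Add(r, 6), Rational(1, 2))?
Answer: Add(Rational(-89, 7), Mul(-4, Pow(10, Rational(1, 2)))) ≈ -25.363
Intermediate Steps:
Function('O')(G, r) = Pow(Add(6, r), Rational(1, 2))
M = Pow(Add(-2, Pow(10, Rational(1, 2))), 2) (M = Pow(Add(Pow(Add(6, 4), Rational(1, 2)), -2), 2) = Pow(Add(Pow(10, Rational(1, 2)), -2), 2) = Pow(Add(-2, Pow(10, Rational(1, 2))), 2) ≈ 1.3509)
Add(M, Mul(Mul(-11, Pow(7, -1)), Add(Mul(Add(5, 4), 1), 8))) = Add(Pow(Add(2, Mul(-1, Pow(10, Rational(1, 2)))), 2), Mul(Mul(-11, Pow(7, -1)), Add(Mul(Add(5, 4), 1), 8))) = Add(Pow(Add(2, Mul(-1, Pow(10, Rational(1, 2)))), 2), Mul(Mul(-11, Rational(1, 7)), Add(Mul(9, 1), 8))) = Add(Pow(Add(2, Mul(-1, Pow(10, Rational(1, 2)))), 2), Mul(Rational(-11, 7), Add(9, 8))) = Add(Pow(Add(2, Mul(-1, Pow(10, Rational(1, 2)))), 2), Mul(Rational(-11, 7), 17)) = Add(Pow(Add(2, Mul(-1, Pow(10, Rational(1, 2)))), 2), Rational(-187, 7)) = Add(Rational(-187, 7), Pow(Add(2, Mul(-1, Pow(10, Rational(1, 2)))), 2))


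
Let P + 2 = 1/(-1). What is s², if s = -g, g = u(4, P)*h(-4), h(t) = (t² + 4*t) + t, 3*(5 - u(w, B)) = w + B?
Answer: 3136/9 ≈ 348.44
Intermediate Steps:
P = -3 (P = -2 + 1/(-1) = -2 - 1 = -3)
u(w, B) = 5 - B/3 - w/3 (u(w, B) = 5 - (w + B)/3 = 5 - (B + w)/3 = 5 + (-B/3 - w/3) = 5 - B/3 - w/3)
h(t) = t² + 5*t
g = -56/3 (g = (5 - ⅓*(-3) - ⅓*4)*(-4*(5 - 4)) = (5 + 1 - 4/3)*(-4*1) = (14/3)*(-4) = -56/3 ≈ -18.667)
s = 56/3 (s = -1*(-56/3) = 56/3 ≈ 18.667)
s² = (56/3)² = 3136/9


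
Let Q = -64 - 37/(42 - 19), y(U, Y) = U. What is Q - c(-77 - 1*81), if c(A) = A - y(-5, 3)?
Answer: 2010/23 ≈ 87.391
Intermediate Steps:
c(A) = 5 + A (c(A) = A - 1*(-5) = A + 5 = 5 + A)
Q = -1509/23 (Q = -64 - 37/23 = -1509/23 ≈ -65.609)
Q - c(-77 - 1*81) = -1509/23 - (5 + (-77 - 1*81)) = -1509/23 - (5 + (-77 - 81)) = -1509/23 - (5 - 158) = -1509/23 - 1*(-153) = -1509/23 + 153 = 2010/23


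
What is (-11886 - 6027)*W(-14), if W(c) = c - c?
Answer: 0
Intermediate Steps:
W(c) = 0
(-11886 - 6027)*W(-14) = (-11886 - 6027)*0 = -17913*0 = 0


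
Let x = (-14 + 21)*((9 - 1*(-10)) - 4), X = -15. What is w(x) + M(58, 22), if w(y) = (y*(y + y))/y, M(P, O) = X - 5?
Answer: 190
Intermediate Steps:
M(P, O) = -20 (M(P, O) = -15 - 5 = -20)
x = 105 (x = 7*((9 + 10) - 4) = 7*(19 - 4) = 7*15 = 105)
w(y) = 2*y (w(y) = (y*(2*y))/y = (2*y**2)/y = 2*y)
w(x) + M(58, 22) = 2*105 - 20 = 210 - 20 = 190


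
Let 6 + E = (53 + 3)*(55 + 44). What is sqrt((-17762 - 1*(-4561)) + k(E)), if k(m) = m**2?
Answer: sqrt(30656243) ≈ 5536.8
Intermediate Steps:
E = 5538 (E = -6 + (53 + 3)*(55 + 44) = -6 + 56*99 = -6 + 5544 = 5538)
sqrt((-17762 - 1*(-4561)) + k(E)) = sqrt((-17762 - 1*(-4561)) + 5538**2) = sqrt((-17762 + 4561) + 30669444) = sqrt(-13201 + 30669444) = sqrt(30656243)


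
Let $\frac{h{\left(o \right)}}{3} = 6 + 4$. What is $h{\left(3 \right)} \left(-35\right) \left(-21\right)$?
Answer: $22050$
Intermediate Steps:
$h{\left(o \right)} = 30$ ($h{\left(o \right)} = 3 \left(6 + 4\right) = 3 \cdot 10 = 30$)
$h{\left(3 \right)} \left(-35\right) \left(-21\right) = 30 \left(-35\right) \left(-21\right) = \left(-1050\right) \left(-21\right) = 22050$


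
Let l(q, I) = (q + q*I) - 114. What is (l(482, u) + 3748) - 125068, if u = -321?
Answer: -275674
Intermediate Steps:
l(q, I) = -114 + q + I*q (l(q, I) = (q + I*q) - 114 = -114 + q + I*q)
(l(482, u) + 3748) - 125068 = ((-114 + 482 - 321*482) + 3748) - 125068 = ((-114 + 482 - 154722) + 3748) - 125068 = (-154354 + 3748) - 125068 = -150606 - 125068 = -275674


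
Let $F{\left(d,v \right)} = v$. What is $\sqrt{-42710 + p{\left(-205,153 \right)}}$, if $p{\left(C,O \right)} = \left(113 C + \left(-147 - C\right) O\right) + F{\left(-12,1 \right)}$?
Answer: $10 i \sqrt{570} \approx 238.75 i$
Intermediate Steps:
$p{\left(C,O \right)} = 1 + 113 C + O \left(-147 - C\right)$ ($p{\left(C,O \right)} = \left(113 C + \left(-147 - C\right) O\right) + 1 = \left(113 C + O \left(-147 - C\right)\right) + 1 = 1 + 113 C + O \left(-147 - C\right)$)
$\sqrt{-42710 + p{\left(-205,153 \right)}} = \sqrt{-42710 + \left(1 - 22491 + 113 \left(-205\right) - \left(-205\right) 153\right)} = \sqrt{-42710 + \left(1 - 22491 - 23165 + 31365\right)} = \sqrt{-42710 - 14290} = \sqrt{-57000} = 10 i \sqrt{570}$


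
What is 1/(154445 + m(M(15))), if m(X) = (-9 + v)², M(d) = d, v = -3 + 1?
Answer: 1/154566 ≈ 6.4697e-6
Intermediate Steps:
v = -2
m(X) = 121 (m(X) = (-9 - 2)² = (-11)² = 121)
1/(154445 + m(M(15))) = 1/(154445 + 121) = 1/154566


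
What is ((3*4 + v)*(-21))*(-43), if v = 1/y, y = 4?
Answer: 44247/4 ≈ 11062.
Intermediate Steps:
v = 1/4 ≈ 0.25000
((3*4 + v)*(-21))*(-43) = ((3*4 + 1/4)*(-21))*(-43) = ((12 + 1/4)*(-21))*(-43) = ((49/4)*(-21))*(-43) = -1029/4*(-43) = 44247/4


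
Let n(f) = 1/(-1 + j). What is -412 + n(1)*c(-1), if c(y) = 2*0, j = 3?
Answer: -412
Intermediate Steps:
c(y) = 0
n(f) = 1/2 (n(f) = 1/(-1 + 3) = 1/2)
-412 + n(1)*c(-1) = -412 + (1/2)*0 = -412 + 0 = -412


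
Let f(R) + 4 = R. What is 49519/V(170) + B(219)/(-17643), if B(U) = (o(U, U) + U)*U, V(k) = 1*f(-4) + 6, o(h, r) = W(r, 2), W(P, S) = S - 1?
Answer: -291253359/11762 ≈ -24762.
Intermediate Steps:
W(P, S) = -1 + S
o(h, r) = 1 (o(h, r) = -1 + 2 = 1)
f(R) = -4 + R
V(k) = -2 (V(k) = 1*(-4 - 4) + 6 = 1*(-8) + 6 = -8 + 6 = -2)
B(U) = U*(1 + U) (B(U) = (1 + U)*U = U*(1 + U))
49519/V(170) + B(219)/(-17643) = 49519/(-2) + (219*(1 + 219))/(-17643) = 49519*(-½) + (219*220)*(-1/17643) = -49519/2 + 48180*(-1/17643) = -49519/2 - 16060/5881 = -291253359/11762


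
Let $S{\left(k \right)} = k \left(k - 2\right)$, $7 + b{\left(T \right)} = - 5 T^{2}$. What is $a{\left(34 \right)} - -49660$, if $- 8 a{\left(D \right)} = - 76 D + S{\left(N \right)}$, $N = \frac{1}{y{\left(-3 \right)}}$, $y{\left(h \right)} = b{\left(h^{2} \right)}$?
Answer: $\frac{67874513991}{1357952} \approx 49983.0$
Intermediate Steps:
$b{\left(T \right)} = -7 - 5 T^{2}$
$y{\left(h \right)} = -7 - 5 h^{4}$ ($y{\left(h \right)} = -7 - 5 \left(h^{2}\right)^{2} = -7 - 5 h^{4}$)
$N = - \frac{1}{412}$ ($N = \frac{1}{-7 - 5 \left(-3\right)^{4}} = \frac{1}{-7 - 405} = \frac{1}{-412} = - \frac{1}{412} \approx -0.0024272$)
$S{\left(k \right)} = k \left(-2 + k\right)$
$a{\left(D \right)} = - \frac{825}{1357952} + \frac{19 D}{2}$ ($a{\left(D \right)} = - \frac{- 76 D - \frac{-2 - \frac{1}{412}}{412}}{8} = - \frac{- 76 D - - \frac{825}{169744}}{8} = - \frac{- 76 D + \frac{825}{169744}}{8} = - \frac{\frac{825}{169744} - 76 D}{8} = - \frac{825}{1357952} + \frac{19 D}{2}$)
$a{\left(34 \right)} - -49660 = \left(- \frac{825}{1357952} + \frac{19}{2} \cdot 34\right) - -49660 = \left(- \frac{825}{1357952} + 323\right) + 49660 = \frac{438617671}{1357952} + 49660 = \frac{67874513991}{1357952}$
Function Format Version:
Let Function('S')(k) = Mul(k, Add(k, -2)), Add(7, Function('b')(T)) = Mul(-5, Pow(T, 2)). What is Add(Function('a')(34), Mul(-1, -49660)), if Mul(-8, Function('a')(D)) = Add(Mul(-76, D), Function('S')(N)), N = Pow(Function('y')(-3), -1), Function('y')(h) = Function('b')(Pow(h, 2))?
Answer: Rational(67874513991, 1357952) ≈ 49983.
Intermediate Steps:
Function('b')(T) = Add(-7, Mul(-5, Pow(T, 2)))
Function('y')(h) = Add(-7, Mul(-5, Pow(h, 4))) (Function('y')(h) = Add(-7, Mul(-5, Pow(Pow(h, 2), 2))) = Add(-7, Mul(-5, Pow(h, 4))))
N = Rational(-1, 412) (N = Pow(Add(-7, Mul(-5, Pow(-3, 4))), -1) = Pow(Add(-7, Mul(-5, 81)), -1) = Pow(Add(-7, -405), -1) = Pow(-412, -1) = Rational(-1, 412) ≈ -0.0024272)
Function('S')(k) = Mul(k, Add(-2, k))
Function('a')(D) = Add(Rational(-825, 1357952), Mul(Rational(19, 2), D)) (Function('a')(D) = Mul(Rational(-1, 8), Add(Mul(-76, D), Mul(Rational(-1, 412), Add(-2, Rational(-1, 412))))) = Mul(Rational(-1, 8), Add(Mul(-76, D), Mul(Rational(-1, 412), Rational(-825, 412)))) = Mul(Rational(-1, 8), Add(Mul(-76, D), Rational(825, 169744))) = Mul(Rational(-1, 8), Add(Rational(825, 169744), Mul(-76, D))) = Add(Rational(-825, 1357952), Mul(Rational(19, 2), D)))
Add(Function('a')(34), Mul(-1, -49660)) = Add(Add(Rational(-825, 1357952), Mul(Rational(19, 2), 34)), Mul(-1, -49660)) = Add(Add(Rational(-825, 1357952), 323), 49660) = Add(Rational(438617671, 1357952), 49660) = Rational(67874513991, 1357952)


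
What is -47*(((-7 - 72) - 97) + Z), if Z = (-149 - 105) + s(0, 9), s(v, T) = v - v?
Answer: 20210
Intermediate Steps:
s(v, T) = 0
Z = -254 (Z = (-149 - 105) + 0 = -254 + 0 = -254)
-47*(((-7 - 72) - 97) + Z) = -47*(((-7 - 72) - 97) - 254) = -47*((-79 - 97) - 254) = -47*(-176 - 254) = -47*(-430) = 20210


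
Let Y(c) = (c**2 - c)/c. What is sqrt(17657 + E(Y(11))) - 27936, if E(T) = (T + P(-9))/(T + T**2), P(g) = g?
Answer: -27936 + sqrt(213649810)/110 ≈ -27803.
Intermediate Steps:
Y(c) = (c**2 - c)/c
E(T) = (-9 + T)/(T + T**2) (E(T) = (T - 9)/(T + T**2) = (-9 + T)/(T + T**2))
sqrt(17657 + E(Y(11))) - 27936 = sqrt(17657 + (-9 + (-1 + 11))/((-1 + 11)*(1 + (-1 + 11)))) - 27936 = sqrt(17657 + (-9 + 10)/(10*(1 + 10))) - 27936 = sqrt(17657 + (1/10)*1/11) - 27936 = sqrt(17657 + (1/10)*(1/11)*1) - 27936 = sqrt(17657 + 1/110) - 27936 = sqrt(1942271/110) - 27936 = sqrt(213649810)/110 - 27936 = -27936 + sqrt(213649810)/110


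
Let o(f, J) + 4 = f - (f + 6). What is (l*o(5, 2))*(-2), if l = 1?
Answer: 20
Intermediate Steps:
o(f, J) = -10 (o(f, J) = -4 + (f - (f + 6)) = -4 + (f - (6 + f)) = -4 + (f + (-6 - f)) = -4 - 6 = -10)
(l*o(5, 2))*(-2) = (1*(-10))*(-2) = -10*(-2) = 20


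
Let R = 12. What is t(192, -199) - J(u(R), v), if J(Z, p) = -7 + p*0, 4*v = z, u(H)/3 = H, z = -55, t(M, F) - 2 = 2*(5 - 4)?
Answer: 11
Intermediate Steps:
t(M, F) = 4 (t(M, F) = 2 + 2*(5 - 4) = 2 + 2*1 = 2 + 2 = 4)
u(H) = 3*H
v = -55/4 (v = (¼)*(-55) = -55/4 ≈ -13.750)
J(Z, p) = -7 (J(Z, p) = -7 + 0 = -7)
t(192, -199) - J(u(R), v) = 4 - 1*(-7) = 4 + 7 = 11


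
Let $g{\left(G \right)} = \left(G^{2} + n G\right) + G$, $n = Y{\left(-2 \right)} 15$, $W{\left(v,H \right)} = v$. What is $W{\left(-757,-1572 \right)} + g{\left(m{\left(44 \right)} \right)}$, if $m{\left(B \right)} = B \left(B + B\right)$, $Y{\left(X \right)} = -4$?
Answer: $14763179$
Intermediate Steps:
$m{\left(B \right)} = 2 B^{2}$ ($m{\left(B \right)} = B 2 B = 2 B^{2}$)
$n = -60$ ($n = \left(-4\right) 15 = -60$)
$g{\left(G \right)} = G^{2} - 59 G$ ($g{\left(G \right)} = \left(G^{2} - 60 G\right) + G = G^{2} - 59 G$)
$W{\left(-757,-1572 \right)} + g{\left(m{\left(44 \right)} \right)} = -757 + 2 \cdot 44^{2} \left(-59 + 2 \cdot 44^{2}\right) = -757 + 2 \cdot 1936 \left(-59 + 2 \cdot 1936\right) = -757 + 3872 \left(-59 + 3872\right) = -757 + 3872 \cdot 3813 = -757 + 14763936 = 14763179$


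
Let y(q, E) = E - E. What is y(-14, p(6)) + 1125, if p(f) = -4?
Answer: 1125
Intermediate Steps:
y(q, E) = 0
y(-14, p(6)) + 1125 = 0 + 1125 = 1125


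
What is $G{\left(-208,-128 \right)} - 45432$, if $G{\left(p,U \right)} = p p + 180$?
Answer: $-1988$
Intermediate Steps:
$G{\left(p,U \right)} = 180 + p^{2}$ ($G{\left(p,U \right)} = p^{2} + 180 = 180 + p^{2}$)
$G{\left(-208,-128 \right)} - 45432 = \left(180 + \left(-208\right)^{2}\right) - 45432 = \left(180 + 43264\right) - 45432 = 43444 - 45432 = -1988$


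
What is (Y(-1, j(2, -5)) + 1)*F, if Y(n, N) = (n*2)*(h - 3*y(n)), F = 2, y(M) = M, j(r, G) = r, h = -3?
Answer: 2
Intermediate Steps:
Y(n, N) = 2*n*(-3 - 3*n) (Y(n, N) = (n*2)*(-3 - 3*n) = (2*n)*(-3 - 3*n) = 2*n*(-3 - 3*n))
(Y(-1, j(2, -5)) + 1)*F = (-6*(-1)*(1 - 1) + 1)*2 = (-6*(-1)*0 + 1)*2 = (0 + 1)*2 = 1*2 = 2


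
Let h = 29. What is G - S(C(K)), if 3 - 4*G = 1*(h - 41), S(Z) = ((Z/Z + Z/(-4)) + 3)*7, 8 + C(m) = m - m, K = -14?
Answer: -153/4 ≈ -38.250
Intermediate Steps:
C(m) = -8 (C(m) = -8 + (m - m) = -8 + 0 = -8)
S(Z) = 28 - 7*Z/4 (S(Z) = ((1 + Z*(-¼)) + 3)*7 = ((1 - Z/4) + 3)*7 = (4 - Z/4)*7 = 28 - 7*Z/4)
G = 15/4 (G = ¾ - (29 - 41)/4 = ¾ - (-12)/4 = ¾ - ¼*(-12) = ¾ + 3 = 15/4 ≈ 3.7500)
G - S(C(K)) = 15/4 - (28 - 7/4*(-8)) = 15/4 - (28 + 14) = 15/4 - 1*42 = 15/4 - 42 = -153/4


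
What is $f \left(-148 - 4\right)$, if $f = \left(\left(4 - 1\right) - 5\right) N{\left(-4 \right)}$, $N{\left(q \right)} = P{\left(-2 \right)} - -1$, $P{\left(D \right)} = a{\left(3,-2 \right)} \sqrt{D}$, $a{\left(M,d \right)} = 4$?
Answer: $304 + 1216 i \sqrt{2} \approx 304.0 + 1719.7 i$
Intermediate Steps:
$P{\left(D \right)} = 4 \sqrt{D}$
$N{\left(q \right)} = 1 + 4 i \sqrt{2}$ ($N{\left(q \right)} = 4 \sqrt{-2} - -1 = 4 i \sqrt{2} + 1 = 1 + 4 i \sqrt{2}$)
$f = -2 - 8 i \sqrt{2}$ ($f = \left(\left(4 - 1\right) - 5\right) \left(1 + 4 i \sqrt{2}\right) = \left(3 - 5\right) \left(1 + 4 i \sqrt{2}\right) = - 2 \left(1 + 4 i \sqrt{2}\right) = -2 - 8 i \sqrt{2} \approx -2.0 - 11.314 i$)
$f \left(-148 - 4\right) = \left(-2 - 8 i \sqrt{2}\right) \left(-148 - 4\right) = \left(-2 - 8 i \sqrt{2}\right) \left(-152\right) = 304 + 1216 i \sqrt{2}$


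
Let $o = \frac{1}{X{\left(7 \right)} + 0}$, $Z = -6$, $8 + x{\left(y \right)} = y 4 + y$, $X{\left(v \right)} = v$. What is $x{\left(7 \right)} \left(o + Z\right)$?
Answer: $- \frac{1107}{7} \approx -158.14$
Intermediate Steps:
$x{\left(y \right)} = -8 + 5 y$ ($x{\left(y \right)} = -8 + \left(y 4 + y\right) = -8 + \left(4 y + y\right) = -8 + 5 y$)
$o = \frac{1}{7}$ ($o = \frac{1}{7 + 0} = \frac{1}{7} \approx 0.14286$)
$x{\left(7 \right)} \left(o + Z\right) = \left(-8 + 5 \cdot 7\right) \left(\frac{1}{7} - 6\right) = \left(-8 + 35\right) \left(- \frac{41}{7}\right) = 27 \left(- \frac{41}{7}\right) = - \frac{1107}{7}$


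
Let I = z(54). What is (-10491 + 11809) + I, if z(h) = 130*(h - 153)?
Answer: -11552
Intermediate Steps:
z(h) = -19890 + 130*h (z(h) = 130*(-153 + h) = -19890 + 130*h)
I = -12870 (I = -19890 + 130*54 = -19890 + 7020 = -12870)
(-10491 + 11809) + I = (-10491 + 11809) - 12870 = 1318 - 12870 = -11552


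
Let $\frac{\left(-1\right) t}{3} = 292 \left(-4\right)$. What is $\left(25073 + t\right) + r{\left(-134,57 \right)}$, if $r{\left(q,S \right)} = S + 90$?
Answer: $28724$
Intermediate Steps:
$r{\left(q,S \right)} = 90 + S$
$t = 3504$ ($t = - 3 \cdot 292 \left(-4\right) = \left(-3\right) \left(-1168\right) = 3504$)
$\left(25073 + t\right) + r{\left(-134,57 \right)} = \left(25073 + 3504\right) + \left(90 + 57\right) = 28577 + 147 = 28724$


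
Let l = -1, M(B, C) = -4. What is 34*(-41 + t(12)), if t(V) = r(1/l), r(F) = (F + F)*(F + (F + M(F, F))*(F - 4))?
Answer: -3026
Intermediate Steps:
r(F) = 2*F*(F + (-4 + F)²) (r(F) = (F + F)*(F + (F - 4)*(F - 4)) = (2*F)*(F + (-4 + F)*(-4 + F)) = (2*F)*(F + (-4 + F)²) = 2*F*(F + (-4 + F)²))
t(V) = -48 (t(V) = 2*(16 + (1/(-1))² - 7/(-1))/(-1) = 2*(-1)*(16 + (-1)² - 7*(-1)) = 2*(-1)*(16 + 1 + 7) = 2*(-1)*24 = -48)
34*(-41 + t(12)) = 34*(-41 - 48) = 34*(-89) = -3026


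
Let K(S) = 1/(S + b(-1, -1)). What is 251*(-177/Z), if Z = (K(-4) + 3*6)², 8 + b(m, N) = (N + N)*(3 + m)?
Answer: -11373312/82369 ≈ -138.08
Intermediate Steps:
b(m, N) = -8 + 2*N*(3 + m) (b(m, N) = -8 + (N + N)*(3 + m) = -8 + (2*N)*(3 + m) = -8 + 2*N*(3 + m))
K(S) = 1/(-12 + S) (K(S) = 1/(S + (-8 + 6*(-1) + 2*(-1)*(-1))) = 1/(S + (-8 - 6 + 2)) = 1/(S - 12) = 1/(-12 + S))
Z = 82369/256 (Z = (1/(-12 - 4) + 3*6)² = (1/(-16) + 18)² = (-1/16 + 18)² = (287/16)² = 82369/256 ≈ 321.75)
251*(-177/Z) = 251*(-177/82369/256) = 251*(-177*256/82369) = 251*(-45312/82369) = -11373312/82369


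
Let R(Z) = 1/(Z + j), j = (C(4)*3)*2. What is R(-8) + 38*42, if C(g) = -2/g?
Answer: 17555/11 ≈ 1595.9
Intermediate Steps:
j = -3 (j = (-2/4*3)*2 = (-2*1/4*3)*2 = -1/2*3*2 = -3/2*2 = -3)
R(Z) = 1/(-3 + Z) (R(Z) = 1/(Z - 3) = 1/(-3 + Z))
R(-8) + 38*42 = 1/(-3 - 8) + 38*42 = 1/(-11) + 1596 = -1/11 + 1596 = 17555/11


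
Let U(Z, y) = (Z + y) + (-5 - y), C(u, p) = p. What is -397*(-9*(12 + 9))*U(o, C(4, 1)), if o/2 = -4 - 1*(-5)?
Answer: -225099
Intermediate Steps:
o = 2 (o = 2*(-4 - 1*(-5)) = 2*(-4 + 5) = 2*1 = 2)
U(Z, y) = -5 + Z
-397*(-9*(12 + 9))*U(o, C(4, 1)) = -397*(-9*(12 + 9))*(-5 + 2) = -397*(-9*21)*(-3) = -(-75033)*(-3) = -397*567 = -225099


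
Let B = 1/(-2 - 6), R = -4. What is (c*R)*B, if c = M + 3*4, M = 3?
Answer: 15/2 ≈ 7.5000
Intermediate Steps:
B = -1/8 (B = 1/(-8) = -1/8 ≈ -0.12500)
c = 15 (c = 3 + 3*4 = 3 + 12 = 15)
(c*R)*B = (15*(-4))*(-1/8) = -60*(-1/8) = 15/2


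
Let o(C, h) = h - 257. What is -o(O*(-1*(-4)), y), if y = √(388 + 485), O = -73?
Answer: 257 - 3*√97 ≈ 227.45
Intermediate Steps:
y = 3*√97 (y = √873 = 3*√97 ≈ 29.547)
o(C, h) = -257 + h
-o(O*(-1*(-4)), y) = -(-257 + 3*√97) = 257 - 3*√97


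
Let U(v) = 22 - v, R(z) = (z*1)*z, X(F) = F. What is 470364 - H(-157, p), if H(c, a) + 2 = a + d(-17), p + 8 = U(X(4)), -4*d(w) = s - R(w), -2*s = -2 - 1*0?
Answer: 470284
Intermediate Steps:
R(z) = z² (R(z) = z*z = z²)
s = 1 (s = -(-2 - 1*0)/2 = -(-2 + 0)/2 = -½*(-2) = 1)
d(w) = -¼ + w²/4 (d(w) = -(1 - w²)/4 = -¼ + w²/4)
p = 10 (p = -8 + (22 - 1*4) = -8 + (22 - 4) = -8 + 18 = 10)
H(c, a) = 70 + a (H(c, a) = -2 + (a + (-¼ + (¼)*(-17)²)) = -2 + (a + (-¼ + (¼)*289)) = -2 + (a + (-¼ + 289/4)) = -2 + (a + 72) = -2 + (72 + a) = 70 + a)
470364 - H(-157, p) = 470364 - (70 + 10) = 470364 - 1*80 = 470364 - 80 = 470284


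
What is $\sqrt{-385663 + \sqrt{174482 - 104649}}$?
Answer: $\sqrt{-385663 + \sqrt{69833}} \approx 620.8 i$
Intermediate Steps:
$\sqrt{-385663 + \sqrt{174482 - 104649}} = \sqrt{-385663 + \sqrt{69833}}$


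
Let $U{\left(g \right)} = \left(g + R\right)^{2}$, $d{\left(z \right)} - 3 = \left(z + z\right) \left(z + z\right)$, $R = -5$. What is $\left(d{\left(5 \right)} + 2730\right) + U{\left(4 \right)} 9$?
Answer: $2842$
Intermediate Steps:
$d{\left(z \right)} = 3 + 4 z^{2}$ ($d{\left(z \right)} = 3 + \left(z + z\right) \left(z + z\right) = 3 + 2 z 2 z = 3 + 4 z^{2}$)
$U{\left(g \right)} = \left(-5 + g\right)^{2}$ ($U{\left(g \right)} = \left(g - 5\right)^{2} = \left(-5 + g\right)^{2}$)
$\left(d{\left(5 \right)} + 2730\right) + U{\left(4 \right)} 9 = \left(\left(3 + 4 \cdot 5^{2}\right) + 2730\right) + \left(-5 + 4\right)^{2} \cdot 9 = \left(\left(3 + 4 \cdot 25\right) + 2730\right) + \left(-1\right)^{2} \cdot 9 = \left(\left(3 + 100\right) + 2730\right) + 1 \cdot 9 = \left(103 + 2730\right) + 9 = 2833 + 9 = 2842$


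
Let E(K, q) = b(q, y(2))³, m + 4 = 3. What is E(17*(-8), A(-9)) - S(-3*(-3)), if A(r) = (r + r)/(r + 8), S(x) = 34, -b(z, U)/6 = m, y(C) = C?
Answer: 182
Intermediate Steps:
m = -1 (m = -4 + 3 = -1)
b(z, U) = 6 (b(z, U) = -6*(-1) = 6)
A(r) = 2*r/(8 + r) (A(r) = (2*r)/(8 + r) = 2*r/(8 + r))
E(K, q) = 216 (E(K, q) = 6³ = 216)
E(17*(-8), A(-9)) - S(-3*(-3)) = 216 - 1*34 = 216 - 34 = 182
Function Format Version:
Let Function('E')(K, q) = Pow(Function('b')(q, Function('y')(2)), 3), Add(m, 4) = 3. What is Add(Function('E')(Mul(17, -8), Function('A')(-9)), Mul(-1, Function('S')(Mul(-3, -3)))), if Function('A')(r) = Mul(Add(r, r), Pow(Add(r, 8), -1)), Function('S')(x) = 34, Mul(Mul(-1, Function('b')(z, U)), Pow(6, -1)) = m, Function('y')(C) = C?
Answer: 182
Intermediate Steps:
m = -1 (m = Add(-4, 3) = -1)
Function('b')(z, U) = 6 (Function('b')(z, U) = Mul(-6, -1) = 6)
Function('A')(r) = Mul(2, r, Pow(Add(8, r), -1)) (Function('A')(r) = Mul(Mul(2, r), Pow(Add(8, r), -1)) = Mul(2, r, Pow(Add(8, r), -1)))
Function('E')(K, q) = 216 (Function('E')(K, q) = Pow(6, 3) = 216)
Add(Function('E')(Mul(17, -8), Function('A')(-9)), Mul(-1, Function('S')(Mul(-3, -3)))) = Add(216, Mul(-1, 34)) = Add(216, -34) = 182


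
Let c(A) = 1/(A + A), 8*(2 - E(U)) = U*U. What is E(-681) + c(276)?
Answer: -7999601/138 ≈ -57968.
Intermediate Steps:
E(U) = 2 - U**2/8 (E(U) = 2 - U*U/8 = 2 - U**2/8)
c(A) = 1/(2*A)
E(-681) + c(276) = (2 - 1/8*(-681)**2) + (1/2)/276 = (2 - 1/8*463761) + (1/2)*(1/276) = (2 - 463761/8) + 1/552 = -463745/8 + 1/552 = -7999601/138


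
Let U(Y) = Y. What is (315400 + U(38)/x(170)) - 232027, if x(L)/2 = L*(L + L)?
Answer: 4818959419/57800 ≈ 83373.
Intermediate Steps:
x(L) = 4*L² (x(L) = 2*(L*(L + L)) = 2*(L*(2*L)) = 2*(2*L²) = 4*L²)
(315400 + U(38)/x(170)) - 232027 = (315400 + 38/((4*170²))) - 232027 = (315400 + 38/((4*28900))) - 232027 = (315400 + 38/115600) - 232027 = (315400 + 38*(1/115600)) - 232027 = (315400 + 19/57800) - 232027 = 18230120019/57800 - 232027 = 4818959419/57800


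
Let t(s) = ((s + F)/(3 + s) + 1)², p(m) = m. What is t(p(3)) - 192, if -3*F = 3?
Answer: -1712/9 ≈ -190.22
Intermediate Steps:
F = -1 (F = -⅓*3 = -1)
t(s) = (1 + (-1 + s)/(3 + s))² (t(s) = ((s - 1)/(3 + s) + 1)² = ((-1 + s)/(3 + s) + 1)² = (1 + (-1 + s)/(3 + s))²)
t(p(3)) - 192 = 4*(1 + 3)²/(3 + 3)² - 192 = 4*4²/6² - 32*6 = 4*16*(1/36) - 192 = 16/9 - 192 = -1712/9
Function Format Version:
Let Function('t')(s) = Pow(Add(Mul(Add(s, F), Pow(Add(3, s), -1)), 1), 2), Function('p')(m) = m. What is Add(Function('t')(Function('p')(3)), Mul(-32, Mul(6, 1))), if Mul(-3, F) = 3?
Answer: Rational(-1712, 9) ≈ -190.22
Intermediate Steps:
F = -1 (F = Mul(Rational(-1, 3), 3) = -1)
Function('t')(s) = Pow(Add(1, Mul(Pow(Add(3, s), -1), Add(-1, s))), 2) (Function('t')(s) = Pow(Add(Mul(Add(s, -1), Pow(Add(3, s), -1)), 1), 2) = Pow(Add(Mul(Add(-1, s), Pow(Add(3, s), -1)), 1), 2) = Pow(Add(Mul(Pow(Add(3, s), -1), Add(-1, s)), 1), 2) = Pow(Add(1, Mul(Pow(Add(3, s), -1), Add(-1, s))), 2))
Add(Function('t')(Function('p')(3)), Mul(-32, Mul(6, 1))) = Add(Mul(4, Pow(Add(1, 3), 2), Pow(Add(3, 3), -2)), Mul(-32, Mul(6, 1))) = Add(Mul(4, Pow(4, 2), Pow(6, -2)), Mul(-32, 6)) = Add(Mul(4, 16, Rational(1, 36)), -192) = Add(Rational(16, 9), -192) = Rational(-1712, 9)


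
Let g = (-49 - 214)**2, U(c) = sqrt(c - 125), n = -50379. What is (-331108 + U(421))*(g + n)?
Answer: -6221519320 + 37580*sqrt(74) ≈ -6.2212e+9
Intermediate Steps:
U(c) = sqrt(-125 + c)
g = 69169 (g = (-263)**2 = 69169)
(-331108 + U(421))*(g + n) = (-331108 + sqrt(-125 + 421))*(69169 - 50379) = (-331108 + sqrt(296))*18790 = (-331108 + 2*sqrt(74))*18790 = -6221519320 + 37580*sqrt(74)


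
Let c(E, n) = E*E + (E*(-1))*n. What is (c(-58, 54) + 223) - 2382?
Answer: 4337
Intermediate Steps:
c(E, n) = E² - E*n (c(E, n) = E² + (-E)*n = E² - E*n)
(c(-58, 54) + 223) - 2382 = (-58*(-58 - 1*54) + 223) - 2382 = (-58*(-58 - 54) + 223) - 2382 = (-58*(-112) + 223) - 2382 = (6496 + 223) - 2382 = 6719 - 2382 = 4337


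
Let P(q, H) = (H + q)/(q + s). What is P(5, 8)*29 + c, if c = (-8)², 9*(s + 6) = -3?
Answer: -875/4 ≈ -218.75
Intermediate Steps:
s = -19/3 (s = -6 + (⅑)*(-3) = -6 - ⅓ = -19/3 ≈ -6.3333)
P(q, H) = (H + q)/(-19/3 + q) (P(q, H) = (H + q)/(q - 19/3) = (H + q)/(-19/3 + q))
c = 64
P(5, 8)*29 + c = (3*(8 + 5)/(-19 + 3*5))*29 + 64 = (3*13/(-19 + 15))*29 + 64 = (3*13/(-4))*29 + 64 = (3*(-¼)*13)*29 + 64 = -39/4*29 + 64 = -1131/4 + 64 = -875/4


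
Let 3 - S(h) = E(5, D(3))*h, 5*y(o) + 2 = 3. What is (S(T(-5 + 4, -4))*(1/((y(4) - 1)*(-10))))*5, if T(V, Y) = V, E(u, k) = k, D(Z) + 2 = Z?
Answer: 5/2 ≈ 2.5000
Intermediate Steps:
D(Z) = -2 + Z
y(o) = ⅕ (y(o) = -⅖ + (⅕)*3 = -⅖ + ⅗ = ⅕)
S(h) = 3 - h (S(h) = 3 - (-2 + 3)*h = 3 - h)
(S(T(-5 + 4, -4))*(1/((y(4) - 1)*(-10))))*5 = ((3 - (-5 + 4))*(1/((⅕ - 1)*(-10))))*5 = ((3 - 1*(-1))*(-⅒/(-⅘)))*5 = ((3 + 1)*(-5/4*(-⅒)))*5 = (4*(⅛))*5 = (½)*5 = 5/2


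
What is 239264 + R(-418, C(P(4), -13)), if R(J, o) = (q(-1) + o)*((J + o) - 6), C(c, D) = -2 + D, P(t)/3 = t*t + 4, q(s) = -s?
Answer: 245410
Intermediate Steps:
P(t) = 12 + 3*t**2 (P(t) = 3*(t*t + 4) = 3*(t**2 + 4) = 3*(4 + t**2) = 12 + 3*t**2)
R(J, o) = (1 + o)*(-6 + J + o) (R(J, o) = (-1*(-1) + o)*((J + o) - 6) = (1 + o)*(-6 + J + o))
239264 + R(-418, C(P(4), -13)) = 239264 + (-6 - 418 + (-2 - 13)**2 - 5*(-2 - 13) - 418*(-2 - 13)) = 239264 + (-6 - 418 + (-15)**2 - 5*(-15) - 418*(-15)) = 239264 + (-6 - 418 + 225 + 75 + 6270) = 239264 + 6146 = 245410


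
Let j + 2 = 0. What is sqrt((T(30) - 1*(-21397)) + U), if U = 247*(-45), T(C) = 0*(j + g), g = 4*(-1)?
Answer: sqrt(10282) ≈ 101.40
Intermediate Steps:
j = -2 (j = -2 + 0 = -2)
g = -4
T(C) = 0 (T(C) = 0*(-2 - 4) = 0*(-6) = 0)
U = -11115
sqrt((T(30) - 1*(-21397)) + U) = sqrt((0 - 1*(-21397)) - 11115) = sqrt((0 + 21397) - 11115) = sqrt(21397 - 11115) = sqrt(10282)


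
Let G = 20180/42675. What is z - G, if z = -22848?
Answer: -195011716/8535 ≈ -22848.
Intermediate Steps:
G = 4036/8535 (G = 20180*(1/42675) = 4036/8535 ≈ 0.47288)
z - G = -22848 - 1*4036/8535 = -22848 - 4036/8535 = -195011716/8535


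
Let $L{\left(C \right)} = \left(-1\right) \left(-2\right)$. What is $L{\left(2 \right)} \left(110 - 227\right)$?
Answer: $-234$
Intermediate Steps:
$L{\left(C \right)} = 2$
$L{\left(2 \right)} \left(110 - 227\right) = 2 \left(110 - 227\right) = 2 \left(-117\right) = -234$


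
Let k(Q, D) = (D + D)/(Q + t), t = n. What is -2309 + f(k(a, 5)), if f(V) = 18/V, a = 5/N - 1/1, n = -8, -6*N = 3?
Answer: -11716/5 ≈ -2343.2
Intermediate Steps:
N = -½ (N = -⅙*3 = -½ ≈ -0.50000)
t = -8
a = -11 (a = 5/(-½) - 1/1 = 5*(-2) - 1*1 = -10 - 1 = -11)
k(Q, D) = 2*D/(-8 + Q) (k(Q, D) = (D + D)/(Q - 8) = (2*D)/(-8 + Q) = 2*D/(-8 + Q))
-2309 + f(k(a, 5)) = -2309 + 18/((2*5/(-8 - 11))) = -2309 + 18/((2*5/(-19))) = -2309 + 18/((2*5*(-1/19))) = -2309 + 18/(-10/19) = -2309 + 18*(-19/10) = -2309 - 171/5 = -11716/5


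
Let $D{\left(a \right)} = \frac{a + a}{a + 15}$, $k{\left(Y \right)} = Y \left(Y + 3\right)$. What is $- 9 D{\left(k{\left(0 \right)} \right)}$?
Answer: $0$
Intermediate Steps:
$k{\left(Y \right)} = Y \left(3 + Y\right)$
$D{\left(a \right)} = \frac{2 a}{15 + a}$
$- 9 D{\left(k{\left(0 \right)} \right)} = - 9 \frac{2 \cdot 0 \left(3 + 0\right)}{15 + 0 \left(3 + 0\right)} = - 9 \frac{2 \cdot 0 \cdot 3}{15 + 0 \cdot 3} = - 9 \cdot 2 \cdot 0 \frac{1}{15 + 0} = - 9 \cdot 2 \cdot 0 \cdot \frac{1}{15} = \left(-9\right) 0 = 0$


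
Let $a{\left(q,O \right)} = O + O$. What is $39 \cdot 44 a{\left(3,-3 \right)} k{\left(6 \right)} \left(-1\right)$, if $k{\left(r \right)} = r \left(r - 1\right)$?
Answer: $308880$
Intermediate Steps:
$k{\left(r \right)} = r \left(-1 + r\right)$
$a{\left(q,O \right)} = 2 O$
$39 \cdot 44 a{\left(3,-3 \right)} k{\left(6 \right)} \left(-1\right) = 39 \cdot 44 \cdot 2 \left(-3\right) 6 \left(-1 + 6\right) \left(-1\right) = 1716 - 6 \cdot 6 \cdot 5 \left(-1\right) = 1716 \left(-6\right) 30 \left(-1\right) = 1716 \left(\left(-180\right) \left(-1\right)\right) = 1716 \cdot 180 = 308880$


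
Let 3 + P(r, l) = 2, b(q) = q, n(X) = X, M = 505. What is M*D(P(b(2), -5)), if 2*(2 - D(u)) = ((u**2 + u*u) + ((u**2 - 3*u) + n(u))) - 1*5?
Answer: 1010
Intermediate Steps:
P(r, l) = -1 (P(r, l) = -3 + 2 = -1)
D(u) = 9/2 + u - 3*u**2/2 (D(u) = 2 - (((u**2 + u*u) + ((u**2 - 3*u) + u)) - 1*5)/2 = 2 - (((u**2 + u**2) + (u**2 - 2*u)) - 5)/2 = 2 - ((2*u**2 + (u**2 - 2*u)) - 5)/2 = 2 - ((-2*u + 3*u**2) - 5)/2 = 2 - (-5 - 2*u + 3*u**2)/2 = 2 + (5/2 + u - 3*u**2/2) = 9/2 + u - 3*u**2/2)
M*D(P(b(2), -5)) = 505*(9/2 - 1 - 3/2*(-1)**2) = 505*(9/2 - 1 - 3/2*1) = 505*(9/2 - 1 - 3/2) = 505*2 = 1010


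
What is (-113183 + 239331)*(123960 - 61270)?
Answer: 7908218120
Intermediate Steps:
(-113183 + 239331)*(123960 - 61270) = 126148*62690 = 7908218120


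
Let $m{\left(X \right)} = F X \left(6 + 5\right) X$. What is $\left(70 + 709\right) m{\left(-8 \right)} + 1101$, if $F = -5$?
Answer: $-2740979$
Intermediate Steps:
$m{\left(X \right)} = - 55 X^{2}$ ($m{\left(X \right)} = - 5 X \left(6 + 5\right) X = - 5 X 11 X = - 5 \cdot 11 X X = - 55 X X = - 55 X^{2}$)
$\left(70 + 709\right) m{\left(-8 \right)} + 1101 = \left(70 + 709\right) \left(- 55 \left(-8\right)^{2}\right) + 1101 = 779 \left(\left(-55\right) 64\right) + 1101 = 779 \left(-3520\right) + 1101 = -2742080 + 1101 = -2740979$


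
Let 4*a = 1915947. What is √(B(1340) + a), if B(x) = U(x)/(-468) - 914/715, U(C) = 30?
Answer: √52161510885/330 ≈ 692.09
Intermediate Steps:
a = 1915947/4 (a = (¼)*1915947 = 1915947/4 ≈ 4.7899e+5)
B(x) = -443/330 (B(x) = 30/(-468) - 914/715 = 30*(-1/468) - 914*1/715 = -5/78 - 914/715 = -443/330)
√(B(1340) + a) = √(-443/330 + 1915947/4) = √(316130369/660) = √52161510885/330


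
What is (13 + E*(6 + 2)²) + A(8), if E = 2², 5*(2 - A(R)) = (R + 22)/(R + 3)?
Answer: 2975/11 ≈ 270.45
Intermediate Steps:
A(R) = 2 - (22 + R)/(5*(3 + R)) (A(R) = 2 - (R + 22)/(5*(R + 3)) = 2 - (22 + R)/(5*(3 + R)))
E = 4
(13 + E*(6 + 2)²) + A(8) = (13 + 4*(6 + 2)²) + (8 + 9*8)/(5*(3 + 8)) = (13 + 4*8²) + (⅕)*(8 + 72)/11 = (13 + 4*64) + (⅕)*(1/11)*80 = (13 + 256) + 16/11 = 269 + 16/11 = 2975/11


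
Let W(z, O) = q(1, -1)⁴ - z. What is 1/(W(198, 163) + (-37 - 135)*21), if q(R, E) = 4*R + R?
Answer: -1/3185 ≈ -0.00031397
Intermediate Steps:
q(R, E) = 5*R
W(z, O) = 625 - z (W(z, O) = (5*1)⁴ - z = 5⁴ - z = 625 - z)
1/(W(198, 163) + (-37 - 135)*21) = 1/((625 - 1*198) + (-37 - 135)*21) = 1/((625 - 198) - 172*21) = 1/(427 - 3612) = 1/(-3185) = -1/3185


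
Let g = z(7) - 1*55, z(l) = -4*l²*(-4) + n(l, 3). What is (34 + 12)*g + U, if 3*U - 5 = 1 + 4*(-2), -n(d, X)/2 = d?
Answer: 98668/3 ≈ 32889.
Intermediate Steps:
n(d, X) = -2*d
U = -⅔ (U = 5/3 + (1 + 4*(-2))/3 = 5/3 + (1 - 8)/3 = 5/3 + (⅓)*(-7) = 5/3 - 7/3 = -⅔ ≈ -0.66667)
z(l) = -2*l + 16*l² (z(l) = -4*l²*(-4) - 2*l = 16*l² - 2*l = -2*l + 16*l²)
g = 715 (g = 2*7*(-1 + 8*7) - 1*55 = 2*7*(-1 + 56) - 55 = 2*7*55 - 55 = 770 - 55 = 715)
(34 + 12)*g + U = (34 + 12)*715 - ⅔ = 46*715 - ⅔ = 32890 - ⅔ = 98668/3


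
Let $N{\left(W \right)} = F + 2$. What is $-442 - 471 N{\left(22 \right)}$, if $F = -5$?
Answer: $971$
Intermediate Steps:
$N{\left(W \right)} = -3$ ($N{\left(W \right)} = -5 + 2 = -3$)
$-442 - 471 N{\left(22 \right)} = -442 - -1413 = -442 + 1413 = 971$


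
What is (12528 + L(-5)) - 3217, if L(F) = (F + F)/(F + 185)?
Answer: 167597/18 ≈ 9310.9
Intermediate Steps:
L(F) = 2*F/(185 + F) (L(F) = (2*F)/(185 + F) = 2*F/(185 + F))
(12528 + L(-5)) - 3217 = (12528 + 2*(-5)/(185 - 5)) - 3217 = (12528 + 2*(-5)/180) - 3217 = (12528 + 2*(-5)*(1/180)) - 3217 = (12528 - 1/18) - 3217 = 225503/18 - 3217 = 167597/18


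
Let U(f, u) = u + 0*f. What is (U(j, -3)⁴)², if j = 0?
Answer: 6561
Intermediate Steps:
U(f, u) = u (U(f, u) = u + 0 = u)
(U(j, -3)⁴)² = ((-3)⁴)² = 81² = 6561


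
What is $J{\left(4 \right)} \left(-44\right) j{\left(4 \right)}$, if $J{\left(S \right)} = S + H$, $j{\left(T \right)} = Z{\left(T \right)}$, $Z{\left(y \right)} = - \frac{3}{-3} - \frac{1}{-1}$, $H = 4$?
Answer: $-704$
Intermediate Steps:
$Z{\left(y \right)} = 2$ ($Z{\left(y \right)} = \left(-3\right) \left(- \frac{1}{3}\right) - -1 = 1 + 1 = 2$)
$j{\left(T \right)} = 2$
$J{\left(S \right)} = 4 + S$ ($J{\left(S \right)} = S + 4 = 4 + S$)
$J{\left(4 \right)} \left(-44\right) j{\left(4 \right)} = \left(4 + 4\right) \left(-44\right) 2 = 8 \left(-44\right) 2 = \left(-352\right) 2 = -704$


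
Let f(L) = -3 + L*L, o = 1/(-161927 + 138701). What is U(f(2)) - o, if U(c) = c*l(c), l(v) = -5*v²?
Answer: -116129/23226 ≈ -5.0000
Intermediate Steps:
o = -1/23226 (o = 1/(-23226) = -1/23226 ≈ -4.3055e-5)
f(L) = -3 + L²
U(c) = -5*c³ (U(c) = c*(-5*c²) = -5*c³)
U(f(2)) - o = -5*(-3 + 2²)³ - 1*(-1/23226) = -5*(-3 + 4)³ + 1/23226 = -5*1³ + 1/23226 = -5*1 + 1/23226 = -5 + 1/23226 = -116129/23226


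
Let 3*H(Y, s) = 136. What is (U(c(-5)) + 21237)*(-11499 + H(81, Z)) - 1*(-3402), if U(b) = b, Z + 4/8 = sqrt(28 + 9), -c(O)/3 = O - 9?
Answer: -243719171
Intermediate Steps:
c(O) = 27 - 3*O (c(O) = -3*(O - 9) = -3*(-9 + O) = 27 - 3*O)
Z = -1/2 + sqrt(37) (Z = -1/2 + sqrt(28 + 9) = -1/2 + sqrt(37) ≈ 5.5828)
H(Y, s) = 136/3 (H(Y, s) = (1/3)*136 = 136/3)
(U(c(-5)) + 21237)*(-11499 + H(81, Z)) - 1*(-3402) = ((27 - 3*(-5)) + 21237)*(-11499 + 136/3) - 1*(-3402) = ((27 + 15) + 21237)*(-34361/3) + 3402 = (42 + 21237)*(-34361/3) + 3402 = 21279*(-34361/3) + 3402 = -243722573 + 3402 = -243719171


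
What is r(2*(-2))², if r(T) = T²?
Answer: 256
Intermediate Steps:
r(2*(-2))² = ((2*(-2))²)² = ((-4)²)² = 16² = 256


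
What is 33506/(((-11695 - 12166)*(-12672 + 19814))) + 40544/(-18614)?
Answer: -1727485015803/793027421717 ≈ -2.1783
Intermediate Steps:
33506/(((-11695 - 12166)*(-12672 + 19814))) + 40544/(-18614) = 33506/((-23861*7142)) + 40544*(-1/18614) = 33506/(-170415262) - 20272/9307 = 33506*(-1/170415262) - 20272/9307 = -16753/85207631 - 20272/9307 = -1727485015803/793027421717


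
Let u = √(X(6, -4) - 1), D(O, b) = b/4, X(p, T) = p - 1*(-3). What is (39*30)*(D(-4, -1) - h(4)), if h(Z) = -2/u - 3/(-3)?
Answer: -2925/2 + 585*√2 ≈ -635.19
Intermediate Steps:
X(p, T) = 3 + p (X(p, T) = p + 3 = 3 + p)
D(O, b) = b/4 (D(O, b) = b*(¼) = b/4)
u = 2*√2 (u = √((3 + 6) - 1) = √(9 - 1) = √8 = 2*√2 ≈ 2.8284)
h(Z) = 1 - √2/2 (h(Z) = -2*√2/4 - 3/(-3) = -√2/2 - 3*(-⅓) = -√2/2 + 1 = 1 - √2/2)
(39*30)*(D(-4, -1) - h(4)) = (39*30)*((¼)*(-1) - (1 - √2/2)) = 1170*(-¼ + (-1 + √2/2)) = 1170*(-5/4 + √2/2) = -2925/2 + 585*√2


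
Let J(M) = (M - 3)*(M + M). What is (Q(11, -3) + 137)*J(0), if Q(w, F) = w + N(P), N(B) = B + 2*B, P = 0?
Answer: 0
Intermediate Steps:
N(B) = 3*B
J(M) = 2*M*(-3 + M) (J(M) = (-3 + M)*(2*M) = 2*M*(-3 + M))
Q(w, F) = w (Q(w, F) = w + 3*0 = w + 0 = w)
(Q(11, -3) + 137)*J(0) = (11 + 137)*(2*0*(-3 + 0)) = 148*(2*0*(-3)) = 148*0 = 0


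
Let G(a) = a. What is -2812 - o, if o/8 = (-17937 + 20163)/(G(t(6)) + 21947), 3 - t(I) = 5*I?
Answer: -3853553/1370 ≈ -2812.8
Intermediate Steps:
t(I) = 3 - 5*I
o = 1113/1370 (o = 8*((-17937 + 20163)/((3 - 5*6) + 21947)) = 8*(2226/((3 - 30) + 21947)) = 8*(2226/(-27 + 21947)) = 8*(2226/21920) = 8*(2226*(1/21920)) = 8*(1113/10960) = 1113/1370 ≈ 0.81241)
-2812 - o = -2812 - 1*1113/1370 = -2812 - 1113/1370 = -3853553/1370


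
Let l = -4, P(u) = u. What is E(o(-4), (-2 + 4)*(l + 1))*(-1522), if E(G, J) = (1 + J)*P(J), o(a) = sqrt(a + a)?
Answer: -45660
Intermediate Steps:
o(a) = sqrt(2)*sqrt(a) (o(a) = sqrt(2*a) = sqrt(2)*sqrt(a))
E(G, J) = J*(1 + J) (E(G, J) = (1 + J)*J = J*(1 + J))
E(o(-4), (-2 + 4)*(l + 1))*(-1522) = (((-2 + 4)*(-4 + 1))*(1 + (-2 + 4)*(-4 + 1)))*(-1522) = ((2*(-3))*(1 + 2*(-3)))*(-1522) = -6*(1 - 6)*(-1522) = -6*(-5)*(-1522) = 30*(-1522) = -45660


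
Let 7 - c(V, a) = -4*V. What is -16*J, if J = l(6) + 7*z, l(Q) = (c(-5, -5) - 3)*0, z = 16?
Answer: -1792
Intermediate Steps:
c(V, a) = 7 + 4*V (c(V, a) = 7 - (-4)*V = 7 + 4*V)
l(Q) = 0 (l(Q) = ((7 + 4*(-5)) - 3)*0 = ((7 - 20) - 3)*0 = (-13 - 3)*0 = -16*0 = 0)
J = 112 (J = 0 + 7*16 = 0 + 112 = 112)
-16*J = -16*112 = -1792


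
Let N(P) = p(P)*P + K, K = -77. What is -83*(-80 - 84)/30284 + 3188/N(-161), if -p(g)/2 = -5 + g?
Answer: 158022839/405268059 ≈ 0.38992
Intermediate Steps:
p(g) = 10 - 2*g (p(g) = -2*(-5 + g) = 10 - 2*g)
N(P) = -77 + P*(10 - 2*P) (N(P) = (10 - 2*P)*P - 77 = P*(10 - 2*P) - 77 = -77 + P*(10 - 2*P))
-83*(-80 - 84)/30284 + 3188/N(-161) = -83*(-80 - 84)/30284 + 3188/(-77 - 2*(-161)*(-5 - 161)) = -83*(-164)*(1/30284) + 3188/(-77 - 2*(-161)*(-166)) = 13612*(1/30284) + 3188/(-77 - 53452) = 3403/7571 + 3188/(-53529) = 3403/7571 + 3188*(-1/53529) = 3403/7571 - 3188/53529 = 158022839/405268059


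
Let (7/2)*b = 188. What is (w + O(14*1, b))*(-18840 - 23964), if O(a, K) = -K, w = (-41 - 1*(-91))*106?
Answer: -1571934096/7 ≈ -2.2456e+8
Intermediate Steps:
b = 376/7 (b = (2/7)*188 = 376/7 ≈ 53.714)
w = 5300 (w = (-41 + 91)*106 = 50*106 = 5300)
(w + O(14*1, b))*(-18840 - 23964) = (5300 - 1*376/7)*(-18840 - 23964) = (5300 - 376/7)*(-42804) = (36724/7)*(-42804) = -1571934096/7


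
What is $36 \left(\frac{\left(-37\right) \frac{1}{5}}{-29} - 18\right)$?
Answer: $- \frac{92628}{145} \approx -638.81$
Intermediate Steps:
$36 \left(\frac{\left(-37\right) \frac{1}{5}}{-29} - 18\right) = 36 \left(\left(-37\right) \frac{1}{5} \left(- \frac{1}{29}\right) - 18\right) = 36 \left(\left(- \frac{37}{5}\right) \left(- \frac{1}{29}\right) - 18\right) = 36 \left(\frac{37}{145} - 18\right) = 36 \left(- \frac{2573}{145}\right) = - \frac{92628}{145}$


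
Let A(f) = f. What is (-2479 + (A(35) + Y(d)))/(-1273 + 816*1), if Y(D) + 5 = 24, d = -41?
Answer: 2425/457 ≈ 5.3063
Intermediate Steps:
Y(D) = 19 (Y(D) = -5 + 24 = 19)
(-2479 + (A(35) + Y(d)))/(-1273 + 816*1) = (-2479 + (35 + 19))/(-1273 + 816*1) = (-2479 + 54)/(-1273 + 816) = -2425/(-457) = -2425*(-1/457) = 2425/457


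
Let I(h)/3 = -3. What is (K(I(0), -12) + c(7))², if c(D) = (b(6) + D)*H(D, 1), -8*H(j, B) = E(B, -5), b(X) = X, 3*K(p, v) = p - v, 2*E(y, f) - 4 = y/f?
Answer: 27889/6400 ≈ 4.3577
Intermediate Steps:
E(y, f) = 2 + y/(2*f) (E(y, f) = 2 + (y/f)/2 = 2 + y/(2*f))
I(h) = -9 (I(h) = 3*(-3) = -9)
K(p, v) = -v/3 + p/3 (K(p, v) = (p - v)/3 = -v/3 + p/3)
H(j, B) = -¼ + B/80 (H(j, B) = -(2 + (½)*B/(-5))/8 = -(2 + (½)*B*(-⅕))/8 = -(2 - B/10)/8 = -¼ + B/80)
c(D) = -57/40 - 19*D/80 (c(D) = (6 + D)*(-¼ + (1/80)*1) = (6 + D)*(-¼ + 1/80) = (6 + D)*(-19/80) = -57/40 - 19*D/80)
(K(I(0), -12) + c(7))² = ((-⅓*(-12) + (⅓)*(-9)) + (-57/40 - 19/80*7))² = ((4 - 3) + (-57/40 - 133/80))² = (1 - 247/80)² = (-167/80)² = 27889/6400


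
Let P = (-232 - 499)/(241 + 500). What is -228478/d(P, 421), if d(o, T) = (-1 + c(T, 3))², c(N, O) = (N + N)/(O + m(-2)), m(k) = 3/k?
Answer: -2056302/2825761 ≈ -0.72770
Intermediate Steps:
c(N, O) = 2*N/(-3/2 + O) (c(N, O) = (N + N)/(O + 3/(-2)) = (2*N)/(O + 3*(-½)) = (2*N)/(O - 3/2) = (2*N)/(-3/2 + O) = 2*N/(-3/2 + O))
P = -731/741 ≈ -0.98650
d(o, T) = (-1 + 4*T/3)² (d(o, T) = (-1 + 4*T/(-3 + 2*3))² = (-1 + 4*T/(-3 + 6))² = (-1 + 4*T/3)²)
-228478/d(P, 421) = -228478*9/(-3 + 4*421)² = -228478*9/(-3 + 1684)² = -228478/((⅑)*1681²) = -228478/((⅑)*2825761) = -228478/2825761/9 = -228478*9/2825761 = -2056302/2825761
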